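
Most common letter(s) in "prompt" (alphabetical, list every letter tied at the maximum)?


Word: "prompt"
Letter counts:
  'm': 1
  'o': 1
  'p': 2
  'r': 1
  't': 1
Maximum count = 2
Most frequent = 'p' (2 times each)


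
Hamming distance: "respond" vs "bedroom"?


Comparing character by character (same length = 7):
  Pos 0: 'r' vs 'b' !=
  Pos 1: 'e' vs 'e' =
  Pos 2: 's' vs 'd' !=
  Pos 3: 'p' vs 'r' !=
  Pos 4: 'o' vs 'o' =
  Pos 5: 'n' vs 'o' !=
  Pos 6: 'd' vs 'm' !=
Hamming distance = 5


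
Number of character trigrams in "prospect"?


Word: "prospect" (length 8)
Number of 3-grams = length - 3 + 1 = 8 - 3 + 1
= 6


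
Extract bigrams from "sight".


Word: "sight" (length 5)
Number of bigrams = 5 - 2 + 1 = 4
  Position 0: "si"
  Position 1: "ig"
  Position 2: "gh"
  Position 3: "ht"
Bigrams = "si", "ig", "gh", "ht"


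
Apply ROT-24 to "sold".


Word: "sold"
Shift: 24
Each letter → (letter + shift) mod 26:
  's' (18) + 24 = 16 → 'q'
  'o' (14) + 24 = 12 → 'm'
  'l' (11) + 24 = 9 → 'j'
  'd' (3) + 24 = 1 → 'b'
Result = "qmjb"


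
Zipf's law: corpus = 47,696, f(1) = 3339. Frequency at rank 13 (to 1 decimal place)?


Zipf's law: f(r) = f(1) / r
f(1) = 3339
f(13) = 3339 / 13
= 256.8 occurrences


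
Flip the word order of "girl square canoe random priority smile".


Original: "girl square canoe random priority smile"
Words (1..n): girl | square | canoe | random | priority | smile
Reversed (n..1): smile | priority | random | canoe | square | girl
Result = "smile priority random canoe square girl"


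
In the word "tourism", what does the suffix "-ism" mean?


Suffix: -ism
Example: tourism (tour + -ism)
Meaning = belief / practice


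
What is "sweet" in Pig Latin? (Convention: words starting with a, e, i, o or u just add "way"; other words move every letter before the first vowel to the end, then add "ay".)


Word: "sweet"
Starts with consonant(s) → move to end, add 'ay'
Consonant cluster: "sw"
Pig Latin = "eetsway"


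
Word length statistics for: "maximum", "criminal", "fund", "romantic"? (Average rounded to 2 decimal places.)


Lengths: "maximum"=7, "criminal"=8, "fund"=4, "romantic"=8
Sum = 27, Count = 4
Average = 27/4 = 6.75
= avg=6.75, min=4, max=8


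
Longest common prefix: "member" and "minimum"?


Word 1: "member"
Word 2: "minimum"
Comparing from start:
  Pos 0: 'm' == 'm'
  Pos 1: 'e' != 'i' (stop)
LCP = "m" (length 1)


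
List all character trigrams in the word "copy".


Word: "copy" (length 4)
Number of trigrams = 4 - 3 + 1 = 2
  Position 0: "cop"
  Position 1: "opy"
Trigrams = "cop", "opy"


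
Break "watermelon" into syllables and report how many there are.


Word: "watermelon"
Syllable breakdown: wa-ter-mel-on
Counting: 4 parts
= 4 syllables


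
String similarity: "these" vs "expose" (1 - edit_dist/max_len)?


Word 1: "these" (length 5)
Word 2: "expose" (length 6)
One optimal edit sequence:
  1. insert 'e'  (+1)
  2. substitute 't' -> 'x'  (+1)
  3. substitute 'h' -> 'p'  (+1)
  4. substitute 'e' -> 'o'  (+1)
  5. keep 's'
  6. keep 'e'
Edit distance = 4
Max length = max(5, 6) = 6
Similarity = 1 - 4/6
= 0.3333


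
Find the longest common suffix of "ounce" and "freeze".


Word 1: "ounce"
Word 2: "freeze"
Comparing from end:
  Pos -1: 'e' == 'e'
  Pos -2: 'c' != 'z' (stop)
LCS = "e" (length 1)


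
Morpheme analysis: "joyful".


Word: "joyful"
Morphemes: joy / -ful
Each morpheme carries meaning
= 2 morphemes


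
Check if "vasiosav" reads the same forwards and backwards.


Word: "vasiosav"
Reversed: "vasoisav"
Forward == Backward? vasiosav != vasoisav
Palindrome = No


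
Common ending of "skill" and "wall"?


Word 1: "skill"
Word 2: "wall"
Comparing from end:
  Pos -1: 'l' == 'l'
  Pos -2: 'l' == 'l'
  Pos -3: 'i' != 'a' (stop)
LCS = "ll" (length 2)


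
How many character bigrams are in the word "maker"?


Word: "maker" (length 5)
Number of 2-grams = length - 2 + 1 = 5 - 2 + 1
= 4


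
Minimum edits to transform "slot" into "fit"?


Word 1: "slot" (length 4)
Word 2: "fit" (length 3)
One optimal edit sequence (insert/delete/substitute each cost 1):
  1. delete 's'  (+1)
  2. substitute 'l' -> 'f'  (+1)
  3. substitute 'o' -> 'i'  (+1)
  4. keep 't'
Total edit operations: 3
Edit distance = 3


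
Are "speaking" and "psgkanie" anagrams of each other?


Word 1: "speaking" → sorted: aegiknps
Word 2: "psgkanie" → sorted: aegiknps
Same letters? aegiknps == aegiknps
Anagram = Yes


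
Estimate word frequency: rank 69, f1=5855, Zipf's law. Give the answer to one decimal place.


Zipf's law: f(r) = f(1) / r
f(1) = 5855
f(69) = 5855 / 69
= 84.9 occurrences


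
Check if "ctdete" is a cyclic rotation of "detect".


Word: "detect", Candidate: "ctdete"
Method: check if candidate is substring of word+word
"detectdetect" contains "ctdete"? Yes
Is rotation = Yes


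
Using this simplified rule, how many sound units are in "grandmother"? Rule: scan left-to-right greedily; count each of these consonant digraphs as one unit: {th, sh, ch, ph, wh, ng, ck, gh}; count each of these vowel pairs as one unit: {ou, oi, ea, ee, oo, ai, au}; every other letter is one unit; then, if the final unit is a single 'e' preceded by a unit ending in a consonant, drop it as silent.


Word: "grandmother" (11 letters)
Left-to-right scan:
  [1] 'g' (letter)
  [2] 'r' (letter)
  [3] 'a' (letter)
  [4] 'n' (letter)
  [5] 'd' (letter)
  [6] 'm' (letter)
  [7] 'o' (letter)
  [8] 'th' (digraph)
  [9] 'e' (letter)
  [10] 'r' (letter)
Units from scan: 10
Sound units = 10 units


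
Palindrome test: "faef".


Word: "faef"
Reversed: "feaf"
Forward == Backward? faef != feaf
Palindrome = No


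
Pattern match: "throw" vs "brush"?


Pattern of "throw": [0, 1, 2, 3, 4]
Pattern of "brush": [0, 1, 2, 3, 4]
Patterns match
Same pattern = Yes


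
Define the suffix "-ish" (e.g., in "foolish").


Suffix: -ish
As in: foolish -> fool + -ish
Meaning = somewhat / having the qualities of


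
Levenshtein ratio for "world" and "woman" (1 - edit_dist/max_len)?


Word 1: "world" (length 5)
Word 2: "woman" (length 5)
One optimal edit sequence:
  1. keep 'w'
  2. keep 'o'
  3. substitute 'r' -> 'm'  (+1)
  4. substitute 'l' -> 'a'  (+1)
  5. substitute 'd' -> 'n'  (+1)
Edit distance = 3
Max length = max(5, 5) = 5
Similarity = 1 - 3/5
= 0.4000


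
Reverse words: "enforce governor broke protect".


Original: "enforce governor broke protect"
Words (1..n): enforce | governor | broke | protect
Reversed (n..1): protect | broke | governor | enforce
Result = "protect broke governor enforce"


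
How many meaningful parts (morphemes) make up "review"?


Word: "review"
Morphemes: re- + view
Each morpheme carries meaning
= 2 morphemes


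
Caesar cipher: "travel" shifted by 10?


Word: "travel"
Shift: 10
Each letter → (letter + shift) mod 26:
  't' (19) + 10 = 3 → 'd'
  'r' (17) + 10 = 1 → 'b'
  'a' (0) + 10 = 10 → 'k'
  'v' (21) + 10 = 5 → 'f'
  'e' (4) + 10 = 14 → 'o'
  'l' (11) + 10 = 21 → 'v'
Result = "dbkfov"


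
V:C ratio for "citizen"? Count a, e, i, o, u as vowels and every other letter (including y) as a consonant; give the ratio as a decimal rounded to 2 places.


Word: "citizen"
Vowels (a,e,i,o,u): 3
Consonants: 4
Ratio = 3/4
= 0.75


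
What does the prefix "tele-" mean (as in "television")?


Prefix: tele-
Example: television (tele- + vision)
Meaning = distant


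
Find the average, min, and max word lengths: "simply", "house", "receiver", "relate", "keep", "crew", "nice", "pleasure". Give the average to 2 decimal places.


Lengths: "simply"=6, "house"=5, "receiver"=8, "relate"=6, "keep"=4, "crew"=4, "nice"=4, "pleasure"=8
Sum = 45, Count = 8
Average = 45/8 = 5.63
= avg=5.63, min=4, max=8


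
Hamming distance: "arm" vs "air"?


Comparing character by character (same length = 3):
  Pos 0: 'a' vs 'a' =
  Pos 1: 'r' vs 'i' !=
  Pos 2: 'm' vs 'r' !=
Hamming distance = 2


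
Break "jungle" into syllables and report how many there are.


Word: "jungle"
Syllable breakdown: jun-gle
Counting: 2 parts
= 2 syllables


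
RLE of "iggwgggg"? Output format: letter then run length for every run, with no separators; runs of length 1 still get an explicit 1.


String: "iggwgggg"
Scanning for consecutive runs:
  'i' x 1
  'g' x 2
  'w' x 1
  'g' x 4
RLE = "i1g2w1g4"


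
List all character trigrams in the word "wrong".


Word: "wrong" (length 5)
Number of trigrams = 5 - 3 + 1 = 3
  Position 0: "wro"
  Position 1: "ron"
  Position 2: "ong"
Trigrams = "wro", "ron", "ong"


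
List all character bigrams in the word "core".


Word: "core" (length 4)
Number of bigrams = 4 - 2 + 1 = 3
  Position 0: "co"
  Position 1: "or"
  Position 2: "re"
Bigrams = "co", "or", "re"


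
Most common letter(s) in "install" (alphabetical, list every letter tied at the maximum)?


Word: "install"
Letter counts:
  'a': 1
  'i': 1
  'l': 2
  'n': 1
  's': 1
  't': 1
Maximum count = 2
Most frequent = 'l' (2 times each)


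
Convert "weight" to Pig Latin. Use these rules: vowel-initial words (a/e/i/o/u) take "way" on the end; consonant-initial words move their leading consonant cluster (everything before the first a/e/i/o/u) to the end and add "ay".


Word: "weight"
Starts with consonant(s) → move to end, add 'ay'
Consonant cluster: "w"
Pig Latin = "eightway"


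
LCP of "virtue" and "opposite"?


Word 1: "virtue"
Word 2: "opposite"
Comparing from start:
  Pos 0: 'v' != 'o' (stop)
LCP = "" (length 0)


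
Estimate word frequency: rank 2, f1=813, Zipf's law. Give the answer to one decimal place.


Zipf's law: f(r) = f(1) / r
f(1) = 813
f(2) = 813 / 2
= 406.5 occurrences


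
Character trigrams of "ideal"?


Word: "ideal" (length 5)
Number of trigrams = 5 - 3 + 1 = 3
  Position 0: "ide"
  Position 1: "dea"
  Position 2: "eal"
Trigrams = "ide", "dea", "eal"


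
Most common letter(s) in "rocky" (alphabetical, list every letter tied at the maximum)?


Word: "rocky"
Letter counts:
  'c': 1
  'k': 1
  'o': 1
  'r': 1
  'y': 1
Maximum count = 1
Most frequent = 'c', 'k', 'o', 'r', 'y' (1 time each)


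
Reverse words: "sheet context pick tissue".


Original: "sheet context pick tissue"
Words (1..n): sheet | context | pick | tissue
Reversed (n..1): tissue | pick | context | sheet
Result = "tissue pick context sheet"


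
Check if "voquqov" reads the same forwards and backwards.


Word: "voquqov"
Reversed: "voquqov"
Forward == Backward? voquqov == voquqov
Palindrome = Yes


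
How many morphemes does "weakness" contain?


Word: "weakness"
Morphemes: weak / -ness
Each morpheme carries meaning
= 2 morphemes


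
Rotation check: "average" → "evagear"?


Word: "average", Candidate: "evagear"
Method: check if candidate is substring of word+word
"averageaverage" contains "evagear"? No
Is rotation = No


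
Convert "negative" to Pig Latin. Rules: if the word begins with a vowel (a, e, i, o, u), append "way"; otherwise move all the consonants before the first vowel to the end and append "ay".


Word: "negative"
Starts with consonant(s) → move to end, add 'ay'
Consonant cluster: "n"
Pig Latin = "egativenay"


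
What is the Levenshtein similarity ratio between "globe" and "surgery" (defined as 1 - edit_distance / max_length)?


Word 1: "globe" (length 5)
Word 2: "surgery" (length 7)
One optimal edit sequence:
  1. substitute 'g' -> 's'  (+1)
  2. substitute 'l' -> 'u'  (+1)
  3. substitute 'o' -> 'r'  (+1)
  4. substitute 'b' -> 'g'  (+1)
  5. keep 'e'
  6. insert 'r'  (+1)
  7. insert 'y'  (+1)
Edit distance = 6
Max length = max(5, 7) = 7
Similarity = 1 - 6/7
= 0.1429


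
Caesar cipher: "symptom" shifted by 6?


Word: "symptom"
Shift: 6
Each letter → (letter + shift) mod 26:
  's' (18) + 6 = 24 → 'y'
  'y' (24) + 6 = 4 → 'e'
  'm' (12) + 6 = 18 → 's'
  'p' (15) + 6 = 21 → 'v'
  't' (19) + 6 = 25 → 'z'
  'o' (14) + 6 = 20 → 'u'
  'm' (12) + 6 = 18 → 's'
Result = "yesvzus"


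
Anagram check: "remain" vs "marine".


Word 1: "remain" → sorted: aeimnr
Word 2: "marine" → sorted: aeimnr
Same letters? aeimnr == aeimnr
Anagram = Yes


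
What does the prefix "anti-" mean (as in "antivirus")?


Prefix: anti-
As in: antivirus -> anti- + virus
Meaning = against


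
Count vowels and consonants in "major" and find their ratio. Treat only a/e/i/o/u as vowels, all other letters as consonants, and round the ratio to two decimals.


Word: "major"
Vowels (a,e,i,o,u): 2
Consonants: 3
Ratio = 2/3
= 0.67


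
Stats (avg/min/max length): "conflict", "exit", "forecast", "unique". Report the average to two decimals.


Lengths: "conflict"=8, "exit"=4, "forecast"=8, "unique"=6
Sum = 26, Count = 4
Average = 26/4 = 6.50
= avg=6.50, min=4, max=8


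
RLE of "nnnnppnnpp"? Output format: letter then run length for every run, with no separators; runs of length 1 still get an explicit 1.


String: "nnnnppnnpp"
Scanning for consecutive runs:
  'n' x 4
  'p' x 2
  'n' x 2
  'p' x 2
RLE = "n4p2n2p2"


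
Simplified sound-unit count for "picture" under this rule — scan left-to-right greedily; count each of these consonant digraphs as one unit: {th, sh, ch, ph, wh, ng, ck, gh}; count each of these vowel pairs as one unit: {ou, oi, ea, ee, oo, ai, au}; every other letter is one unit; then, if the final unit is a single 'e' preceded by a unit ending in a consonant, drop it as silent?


Word: "picture" (7 letters)
Left-to-right scan:
  (1) 'p' (letter)
  (2) 'i' (letter)
  (3) 'c' (letter)
  (4) 't' (letter)
  (5) 'u' (letter)
  (6) 'r' (letter)
  (7) 'e' (letter)
Units from scan: 7
Final unit is 'e' after a consonant -> drop as silent (-1)
Sound units = 6 units


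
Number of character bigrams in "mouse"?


Word: "mouse" (length 5)
Number of 2-grams = length - 2 + 1 = 5 - 2 + 1
= 4


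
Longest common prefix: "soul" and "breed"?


Word 1: "soul"
Word 2: "breed"
Comparing from start:
  Pos 0: 's' != 'b' (stop)
LCP = "" (length 0)


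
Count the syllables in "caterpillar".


Word: "caterpillar"
Syllable breakdown: cat | er | pil | lar
Counting: 4 parts
= 4 syllables


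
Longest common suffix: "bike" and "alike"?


Word 1: "bike"
Word 2: "alike"
Comparing from end:
  Pos -1: 'e' == 'e'
  Pos -2: 'k' == 'k'
  Pos -3: 'i' == 'i'
  Pos -4: 'b' != 'l' (stop)
LCS = "ike" (length 3)


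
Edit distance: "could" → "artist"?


Word 1: "could" (length 5)
Word 2: "artist" (length 6)
One optimal edit sequence (insert/delete/substitute each cost 1):
  1. insert 'a'  (+1)
  2. substitute 'c' -> 'r'  (+1)
  3. substitute 'o' -> 't'  (+1)
  4. substitute 'u' -> 'i'  (+1)
  5. substitute 'l' -> 's'  (+1)
  6. substitute 'd' -> 't'  (+1)
Total edit operations: 6
Edit distance = 6


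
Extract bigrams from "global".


Word: "global" (length 6)
Number of bigrams = 6 - 2 + 1 = 5
  Position 0: "gl"
  Position 1: "lo"
  Position 2: "ob"
  Position 3: "ba"
  Position 4: "al"
Bigrams = "gl", "lo", "ob", "ba", "al"


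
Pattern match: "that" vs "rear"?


Pattern of "that": [0, 1, 2, 0]
Pattern of "rear": [0, 1, 2, 0]
Patterns match
Same pattern = Yes


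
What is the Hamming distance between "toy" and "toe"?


Comparing character by character (same length = 3):
  Pos 0: 't' vs 't' =
  Pos 1: 'o' vs 'o' =
  Pos 2: 'y' vs 'e' !=
Hamming distance = 1


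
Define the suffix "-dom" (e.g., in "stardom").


Suffix: -dom
Example: stardom = star + -dom
Meaning = state / realm


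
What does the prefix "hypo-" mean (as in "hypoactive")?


Prefix: hypo-
Example: hypoactive = hypo- + active
Meaning = under / below normal


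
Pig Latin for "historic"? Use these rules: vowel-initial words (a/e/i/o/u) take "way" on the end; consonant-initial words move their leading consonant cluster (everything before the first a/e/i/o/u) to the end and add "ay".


Word: "historic"
Starts with consonant(s) → move to end, add 'ay'
Consonant cluster: "h"
Pig Latin = "istorichay"


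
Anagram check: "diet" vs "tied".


Word 1: "diet" → sorted: deit
Word 2: "tied" → sorted: deit
Same letters? deit == deit
Anagram = Yes


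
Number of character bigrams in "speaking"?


Word: "speaking" (length 8)
Number of 2-grams = length - 2 + 1 = 8 - 2 + 1
= 7


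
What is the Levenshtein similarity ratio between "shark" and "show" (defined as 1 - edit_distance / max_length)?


Word 1: "shark" (length 5)
Word 2: "show" (length 4)
One optimal edit sequence:
  1. keep 's'
  2. keep 'h'
  3. delete 'a'  (+1)
  4. substitute 'r' -> 'o'  (+1)
  5. substitute 'k' -> 'w'  (+1)
Edit distance = 3
Max length = max(5, 4) = 5
Similarity = 1 - 3/5
= 0.4000


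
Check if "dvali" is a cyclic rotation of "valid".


Word: "valid", Candidate: "dvali"
Method: check if candidate is substring of word+word
"validvalid" contains "dvali"? Yes
Is rotation = Yes


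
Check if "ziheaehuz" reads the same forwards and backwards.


Word: "ziheaehuz"
Reversed: "zuheaehiz"
Forward == Backward? ziheaehuz != zuheaehiz
Palindrome = No


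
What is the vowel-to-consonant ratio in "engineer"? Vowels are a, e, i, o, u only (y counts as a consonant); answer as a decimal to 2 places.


Word: "engineer"
Vowels (a,e,i,o,u): 4
Consonants: 4
Ratio = 4/4
= 1.00


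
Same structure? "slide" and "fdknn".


Pattern of "slide": [0, 1, 2, 3, 4]
Pattern of "fdknn": [0, 1, 2, 3, 3]
Patterns do not match
Same pattern = No


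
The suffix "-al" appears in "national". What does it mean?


Suffix: -al
As in: national -> nation + -al
Meaning = relating to


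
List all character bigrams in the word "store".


Word: "store" (length 5)
Number of bigrams = 5 - 2 + 1 = 4
  Position 0: "st"
  Position 1: "to"
  Position 2: "or"
  Position 3: "re"
Bigrams = "st", "to", "or", "re"


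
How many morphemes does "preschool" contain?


Word: "preschool"
Morphemes: pre- / school
Each morpheme carries meaning
= 2 morphemes


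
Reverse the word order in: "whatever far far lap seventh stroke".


Original: "whatever far far lap seventh stroke"
Words (1..n): whatever | far | far | lap | seventh | stroke
Reversed (n..1): stroke | seventh | lap | far | far | whatever
Result = "stroke seventh lap far far whatever"


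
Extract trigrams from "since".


Word: "since" (length 5)
Number of trigrams = 5 - 3 + 1 = 3
  Position 0: "sin"
  Position 1: "inc"
  Position 2: "nce"
Trigrams = "sin", "inc", "nce"


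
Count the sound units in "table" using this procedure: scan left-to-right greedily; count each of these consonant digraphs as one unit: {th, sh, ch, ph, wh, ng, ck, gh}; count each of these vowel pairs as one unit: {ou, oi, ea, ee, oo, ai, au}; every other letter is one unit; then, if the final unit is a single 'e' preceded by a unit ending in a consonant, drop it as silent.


Word: "table" (5 letters)
Left-to-right scan:
  [1] 't' (letter)
  [2] 'a' (letter)
  [3] 'b' (letter)
  [4] 'l' (letter)
  [5] 'e' (letter)
Units from scan: 5
Final unit is 'e' after a consonant -> drop as silent (-1)
Sound units = 4 units


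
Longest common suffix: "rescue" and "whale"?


Word 1: "rescue"
Word 2: "whale"
Comparing from end:
  Pos -1: 'e' == 'e'
  Pos -2: 'u' != 'l' (stop)
LCS = "e" (length 1)


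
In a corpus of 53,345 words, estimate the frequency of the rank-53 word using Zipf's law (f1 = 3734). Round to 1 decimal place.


Zipf's law: f(r) = f(1) / r
f(1) = 3734
f(53) = 3734 / 53
= 70.5 occurrences


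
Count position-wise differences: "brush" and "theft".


Comparing character by character (same length = 5):
  Pos 0: 'b' vs 't' !=
  Pos 1: 'r' vs 'h' !=
  Pos 2: 'u' vs 'e' !=
  Pos 3: 's' vs 'f' !=
  Pos 4: 'h' vs 't' !=
Hamming distance = 5


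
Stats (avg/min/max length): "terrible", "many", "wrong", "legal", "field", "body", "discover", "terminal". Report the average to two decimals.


Lengths: "terrible"=8, "many"=4, "wrong"=5, "legal"=5, "field"=5, "body"=4, "discover"=8, "terminal"=8
Sum = 47, Count = 8
Average = 47/8 = 5.88
= avg=5.88, min=4, max=8


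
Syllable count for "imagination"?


Word: "imagination"
Syllable breakdown: i · mag · i · na · tion
Counting: 5 parts
= 5 syllables


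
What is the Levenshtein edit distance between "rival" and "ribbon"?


Word 1: "rival" (length 5)
Word 2: "ribbon" (length 6)
One optimal edit sequence (insert/delete/substitute each cost 1):
  1. keep 'r'
  2. keep 'i'
  3. insert 'b'  (+1)
  4. substitute 'v' -> 'b'  (+1)
  5. substitute 'a' -> 'o'  (+1)
  6. substitute 'l' -> 'n'  (+1)
Total edit operations: 4
Edit distance = 4


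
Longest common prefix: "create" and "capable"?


Word 1: "create"
Word 2: "capable"
Comparing from start:
  Pos 0: 'c' == 'c'
  Pos 1: 'r' != 'a' (stop)
LCP = "c" (length 1)


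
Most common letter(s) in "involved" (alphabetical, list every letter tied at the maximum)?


Word: "involved"
Letter counts:
  'd': 1
  'e': 1
  'i': 1
  'l': 1
  'n': 1
  'o': 1
  'v': 2
Maximum count = 2
Most frequent = 'v' (2 times each)


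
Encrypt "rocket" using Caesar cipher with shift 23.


Word: "rocket"
Shift: 23
Each letter → (letter + shift) mod 26:
  'r' (17) + 23 = 14 → 'o'
  'o' (14) + 23 = 11 → 'l'
  'c' (2) + 23 = 25 → 'z'
  'k' (10) + 23 = 7 → 'h'
  'e' (4) + 23 = 1 → 'b'
  't' (19) + 23 = 16 → 'q'
Result = "olzhbq"


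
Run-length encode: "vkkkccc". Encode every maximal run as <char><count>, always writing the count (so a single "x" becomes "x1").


String: "vkkkccc"
Scanning for consecutive runs:
  'v' x 1
  'k' x 3
  'c' x 3
RLE = "v1k3c3"


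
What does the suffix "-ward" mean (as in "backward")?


Suffix: -ward
Example: backward = back + -ward
Meaning = in the direction of


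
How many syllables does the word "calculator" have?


Word: "calculator"
Syllable breakdown: cal · cu · la · tor
Counting: 4 parts
= 4 syllables


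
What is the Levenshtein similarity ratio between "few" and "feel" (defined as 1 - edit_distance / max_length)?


Word 1: "few" (length 3)
Word 2: "feel" (length 4)
One optimal edit sequence:
  1. keep 'f'
  2. insert 'e'  (+1)
  3. keep 'e'
  4. substitute 'w' -> 'l'  (+1)
Edit distance = 2
Max length = max(3, 4) = 4
Similarity = 1 - 2/4
= 0.5000


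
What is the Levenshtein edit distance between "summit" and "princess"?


Word 1: "summit" (length 6)
Word 2: "princess" (length 8)
One optimal edit sequence (insert/delete/substitute each cost 1):
  1. insert 'p'  (+1)
  2. insert 'r'  (+1)
  3. substitute 's' -> 'i'  (+1)
  4. substitute 'u' -> 'n'  (+1)
  5. substitute 'm' -> 'c'  (+1)
  6. substitute 'm' -> 'e'  (+1)
  7. substitute 'i' -> 's'  (+1)
  8. substitute 't' -> 's'  (+1)
Total edit operations: 8
Edit distance = 8


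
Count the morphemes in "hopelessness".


Word: "hopelessness"
Morphemes: hope | -less | -ness
Each morpheme carries meaning
= 3 morphemes


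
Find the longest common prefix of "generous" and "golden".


Word 1: "generous"
Word 2: "golden"
Comparing from start:
  Pos 0: 'g' == 'g'
  Pos 1: 'e' != 'o' (stop)
LCP = "g" (length 1)


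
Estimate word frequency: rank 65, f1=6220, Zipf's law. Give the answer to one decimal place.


Zipf's law: f(r) = f(1) / r
f(1) = 6220
f(65) = 6220 / 65
= 95.7 occurrences


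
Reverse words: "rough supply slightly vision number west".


Original: "rough supply slightly vision number west"
Words (1..n): rough | supply | slightly | vision | number | west
Reversed (n..1): west | number | vision | slightly | supply | rough
Result = "west number vision slightly supply rough"


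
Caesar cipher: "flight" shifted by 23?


Word: "flight"
Shift: 23
Each letter → (letter + shift) mod 26:
  'f' (5) + 23 = 2 → 'c'
  'l' (11) + 23 = 8 → 'i'
  'i' (8) + 23 = 5 → 'f'
  'g' (6) + 23 = 3 → 'd'
  'h' (7) + 23 = 4 → 'e'
  't' (19) + 23 = 16 → 'q'
Result = "cifdeq"


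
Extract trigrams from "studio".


Word: "studio" (length 6)
Number of trigrams = 6 - 3 + 1 = 4
  Position 0: "stu"
  Position 1: "tud"
  Position 2: "udi"
  Position 3: "dio"
Trigrams = "stu", "tud", "udi", "dio"


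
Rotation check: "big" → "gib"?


Word: "big", Candidate: "gib"
Method: check if candidate is substring of word+word
"bigbig" contains "gib"? No
Is rotation = No


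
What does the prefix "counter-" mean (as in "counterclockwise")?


Prefix: counter-
Example: counterclockwise = counter- + clockwise
Meaning = against / opposite


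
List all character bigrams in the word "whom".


Word: "whom" (length 4)
Number of bigrams = 4 - 2 + 1 = 3
  Position 0: "wh"
  Position 1: "ho"
  Position 2: "om"
Bigrams = "wh", "ho", "om"


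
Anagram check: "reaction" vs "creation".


Word 1: "reaction" → sorted: aceinort
Word 2: "creation" → sorted: aceinort
Same letters? aceinort == aceinort
Anagram = Yes


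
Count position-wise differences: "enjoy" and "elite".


Comparing character by character (same length = 5):
  Pos 0: 'e' vs 'e' =
  Pos 1: 'n' vs 'l' !=
  Pos 2: 'j' vs 'i' !=
  Pos 3: 'o' vs 't' !=
  Pos 4: 'y' vs 'e' !=
Hamming distance = 4


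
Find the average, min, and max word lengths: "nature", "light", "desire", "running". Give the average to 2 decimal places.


Lengths: "nature"=6, "light"=5, "desire"=6, "running"=7
Sum = 24, Count = 4
Average = 24/4 = 6.00
= avg=6.00, min=5, max=7


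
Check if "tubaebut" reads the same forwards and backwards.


Word: "tubaebut"
Reversed: "tubeabut"
Forward == Backward? tubaebut != tubeabut
Palindrome = No


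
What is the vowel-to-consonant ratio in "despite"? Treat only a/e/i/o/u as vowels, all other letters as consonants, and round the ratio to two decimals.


Word: "despite"
Vowels (a,e,i,o,u): 3
Consonants: 4
Ratio = 3/4
= 0.75


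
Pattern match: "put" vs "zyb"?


Pattern of "put": [0, 1, 2]
Pattern of "zyb": [0, 1, 2]
Patterns match
Same pattern = Yes


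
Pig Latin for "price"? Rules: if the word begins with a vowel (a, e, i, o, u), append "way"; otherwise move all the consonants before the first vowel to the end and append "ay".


Word: "price"
Starts with consonant(s) → move to end, add 'ay'
Consonant cluster: "pr"
Pig Latin = "icepray"


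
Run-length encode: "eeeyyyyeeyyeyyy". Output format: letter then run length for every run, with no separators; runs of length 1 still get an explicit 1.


String: "eeeyyyyeeyyeyyy"
Scanning for consecutive runs:
  'e' x 3
  'y' x 4
  'e' x 2
  'y' x 2
  'e' x 1
  'y' x 3
RLE = "e3y4e2y2e1y3"


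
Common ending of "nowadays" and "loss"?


Word 1: "nowadays"
Word 2: "loss"
Comparing from end:
  Pos -1: 's' == 's'
  Pos -2: 'y' != 's' (stop)
LCS = "s" (length 1)


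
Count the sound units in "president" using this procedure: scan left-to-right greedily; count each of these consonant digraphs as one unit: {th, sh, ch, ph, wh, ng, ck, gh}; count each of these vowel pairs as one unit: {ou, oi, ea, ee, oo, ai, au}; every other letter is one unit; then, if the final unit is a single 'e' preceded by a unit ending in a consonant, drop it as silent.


Word: "president" (9 letters)
Left-to-right scan:
  [1] 'p' (letter)
  [2] 'r' (letter)
  [3] 'e' (letter)
  [4] 's' (letter)
  [5] 'i' (letter)
  [6] 'd' (letter)
  [7] 'e' (letter)
  [8] 'n' (letter)
  [9] 't' (letter)
Units from scan: 9
Sound units = 9 units


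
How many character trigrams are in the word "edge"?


Word: "edge" (length 4)
Number of 3-grams = length - 3 + 1 = 4 - 3 + 1
= 2


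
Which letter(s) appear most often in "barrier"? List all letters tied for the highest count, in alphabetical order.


Word: "barrier"
Letter counts:
  'a': 1
  'b': 1
  'e': 1
  'i': 1
  'r': 3
Maximum count = 3
Most frequent = 'r' (3 times each)


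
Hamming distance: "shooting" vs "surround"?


Comparing character by character (same length = 8):
  Pos 0: 's' vs 's' =
  Pos 1: 'h' vs 'u' !=
  Pos 2: 'o' vs 'r' !=
  Pos 3: 'o' vs 'r' !=
  Pos 4: 't' vs 'o' !=
  Pos 5: 'i' vs 'u' !=
  Pos 6: 'n' vs 'n' =
  Pos 7: 'g' vs 'd' !=
Hamming distance = 6


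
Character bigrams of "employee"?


Word: "employee" (length 8)
Number of bigrams = 8 - 2 + 1 = 7
  Position 0: "em"
  Position 1: "mp"
  Position 2: "pl"
  Position 3: "lo"
  Position 4: "oy"
  Position 5: "ye"
  Position 6: "ee"
Bigrams = "em", "mp", "pl", "lo", "oy", "ye", "ee"


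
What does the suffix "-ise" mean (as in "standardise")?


Suffix: -ise
Example: standardise (standard + -ise)
Meaning = to make


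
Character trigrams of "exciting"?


Word: "exciting" (length 8)
Number of trigrams = 8 - 3 + 1 = 6
  Position 0: "exc"
  Position 1: "xci"
  Position 2: "cit"
  Position 3: "iti"
  Position 4: "tin"
  Position 5: "ing"
Trigrams = "exc", "xci", "cit", "iti", "tin", "ing"


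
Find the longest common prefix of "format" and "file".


Word 1: "format"
Word 2: "file"
Comparing from start:
  Pos 0: 'f' == 'f'
  Pos 1: 'o' != 'i' (stop)
LCP = "f" (length 1)


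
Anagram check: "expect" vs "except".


Word 1: "expect" → sorted: ceeptx
Word 2: "except" → sorted: ceeptx
Same letters? ceeptx == ceeptx
Anagram = Yes


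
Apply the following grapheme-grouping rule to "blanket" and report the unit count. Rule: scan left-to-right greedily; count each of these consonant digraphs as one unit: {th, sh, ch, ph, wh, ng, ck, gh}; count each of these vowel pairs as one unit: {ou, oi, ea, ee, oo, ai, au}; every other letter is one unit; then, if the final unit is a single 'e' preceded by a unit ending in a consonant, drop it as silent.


Word: "blanket" (7 letters)
Left-to-right scan:
  1. 'b' (letter)
  2. 'l' (letter)
  3. 'a' (letter)
  4. 'n' (letter)
  5. 'k' (letter)
  6. 'e' (letter)
  7. 't' (letter)
Units from scan: 7
Sound units = 7 units


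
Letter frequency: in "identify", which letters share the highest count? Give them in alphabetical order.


Word: "identify"
Letter counts:
  'd': 1
  'e': 1
  'f': 1
  'i': 2
  'n': 1
  't': 1
  'y': 1
Maximum count = 2
Most frequent = 'i' (2 times each)


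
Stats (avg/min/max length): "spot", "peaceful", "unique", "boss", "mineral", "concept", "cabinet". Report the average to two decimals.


Lengths: "spot"=4, "peaceful"=8, "unique"=6, "boss"=4, "mineral"=7, "concept"=7, "cabinet"=7
Sum = 43, Count = 7
Average = 43/7 = 6.14
= avg=6.14, min=4, max=8


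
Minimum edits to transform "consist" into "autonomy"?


Word 1: "consist" (length 7)
Word 2: "autonomy" (length 8)
One optimal edit sequence (insert/delete/substitute each cost 1):
  1. insert 'a'  (+1)
  2. insert 'u'  (+1)
  3. substitute 'c' -> 't'  (+1)
  4. keep 'o'
  5. keep 'n'
  6. delete 's'  (+1)
  7. substitute 'i' -> 'o'  (+1)
  8. substitute 's' -> 'm'  (+1)
  9. substitute 't' -> 'y'  (+1)
Total edit operations: 7
Edit distance = 7


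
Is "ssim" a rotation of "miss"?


Word: "miss", Candidate: "ssim"
Method: check if candidate is substring of word+word
"missmiss" contains "ssim"? No
Is rotation = No


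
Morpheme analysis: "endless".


Word: "endless"
Morphemes: end / -less
Each morpheme carries meaning
= 2 morphemes


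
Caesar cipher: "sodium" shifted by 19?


Word: "sodium"
Shift: 19
Each letter → (letter + shift) mod 26:
  's' (18) + 19 = 11 → 'l'
  'o' (14) + 19 = 7 → 'h'
  'd' (3) + 19 = 22 → 'w'
  'i' (8) + 19 = 1 → 'b'
  'u' (20) + 19 = 13 → 'n'
  'm' (12) + 19 = 5 → 'f'
Result = "lhwbnf"


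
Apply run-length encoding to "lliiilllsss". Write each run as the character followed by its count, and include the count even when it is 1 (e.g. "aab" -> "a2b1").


String: "lliiilllsss"
Scanning for consecutive runs:
  'l' x 2
  'i' x 3
  'l' x 3
  's' x 3
RLE = "l2i3l3s3"


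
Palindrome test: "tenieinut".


Word: "tenieinut"
Reversed: "tunieinet"
Forward == Backward? tenieinut != tunieinet
Palindrome = No


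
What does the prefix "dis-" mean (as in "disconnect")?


Prefix: dis-
Example: disconnect = dis- + connect
Meaning = not / opposite


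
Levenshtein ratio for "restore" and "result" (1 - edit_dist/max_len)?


Word 1: "restore" (length 7)
Word 2: "result" (length 6)
One optimal edit sequence:
  1. keep 'r'
  2. keep 'e'
  3. keep 's'
  4. delete 't'  (+1)
  5. substitute 'o' -> 'u'  (+1)
  6. substitute 'r' -> 'l'  (+1)
  7. substitute 'e' -> 't'  (+1)
Edit distance = 4
Max length = max(7, 6) = 7
Similarity = 1 - 4/7
= 0.4286


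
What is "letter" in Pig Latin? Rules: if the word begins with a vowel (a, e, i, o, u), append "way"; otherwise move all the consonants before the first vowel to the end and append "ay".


Word: "letter"
Starts with consonant(s) → move to end, add 'ay'
Consonant cluster: "l"
Pig Latin = "etterlay"


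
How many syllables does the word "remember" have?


Word: "remember"
Syllable breakdown: re / mem / ber
Counting: 3 parts
= 3 syllables


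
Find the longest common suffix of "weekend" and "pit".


Word 1: "weekend"
Word 2: "pit"
Comparing from end:
  Pos -1: 'd' != 't' (stop)
LCS = "" (length 0)


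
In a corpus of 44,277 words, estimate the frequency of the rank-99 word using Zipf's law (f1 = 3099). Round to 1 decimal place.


Zipf's law: f(r) = f(1) / r
f(1) = 3099
f(99) = 3099 / 99
= 31.3 occurrences


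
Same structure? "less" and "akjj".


Pattern of "less": [0, 1, 2, 2]
Pattern of "akjj": [0, 1, 2, 2]
Patterns match
Same pattern = Yes


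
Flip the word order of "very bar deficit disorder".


Original: "very bar deficit disorder"
Words (1..n): very | bar | deficit | disorder
Reversed (n..1): disorder | deficit | bar | very
Result = "disorder deficit bar very"


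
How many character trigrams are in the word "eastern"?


Word: "eastern" (length 7)
Number of 3-grams = length - 3 + 1 = 7 - 3 + 1
= 5


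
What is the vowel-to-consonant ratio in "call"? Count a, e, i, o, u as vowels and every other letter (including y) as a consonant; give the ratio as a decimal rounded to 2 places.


Word: "call"
Vowels (a,e,i,o,u): 1
Consonants: 3
Ratio = 1/3
= 0.33


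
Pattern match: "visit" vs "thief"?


Pattern of "visit": [0, 1, 2, 1, 3]
Pattern of "thief": [0, 1, 2, 3, 4]
Patterns do not match
Same pattern = No


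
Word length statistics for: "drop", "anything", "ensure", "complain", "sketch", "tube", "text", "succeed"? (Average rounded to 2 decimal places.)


Lengths: "drop"=4, "anything"=8, "ensure"=6, "complain"=8, "sketch"=6, "tube"=4, "text"=4, "succeed"=7
Sum = 47, Count = 8
Average = 47/8 = 5.88
= avg=5.88, min=4, max=8


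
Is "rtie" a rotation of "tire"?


Word: "tire", Candidate: "rtie"
Method: check if candidate is substring of word+word
"tiretire" contains "rtie"? No
Is rotation = No


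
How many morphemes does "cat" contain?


Word: "cat"
Morphemes: cat
Each morpheme carries meaning
= 1 morpheme


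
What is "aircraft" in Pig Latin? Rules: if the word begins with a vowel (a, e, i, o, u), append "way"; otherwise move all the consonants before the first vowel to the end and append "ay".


Word: "aircraft"
Starts with vowel → add 'way'
Pig Latin = "aircraftway"


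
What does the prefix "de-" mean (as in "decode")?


Prefix: de-
As in: decode -> de- + code
Meaning = remove / reverse


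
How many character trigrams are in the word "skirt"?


Word: "skirt" (length 5)
Number of 3-grams = length - 3 + 1 = 5 - 3 + 1
= 3


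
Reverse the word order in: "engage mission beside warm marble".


Original: "engage mission beside warm marble"
Words (1..n): engage | mission | beside | warm | marble
Reversed (n..1): marble | warm | beside | mission | engage
Result = "marble warm beside mission engage"


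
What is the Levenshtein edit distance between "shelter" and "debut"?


Word 1: "shelter" (length 7)
Word 2: "debut" (length 5)
One optimal edit sequence (insert/delete/substitute each cost 1):
  1. delete 's'  (+1)
  2. substitute 'h' -> 'd'  (+1)
  3. keep 'e'
  4. delete 'l'  (+1)
  5. substitute 't' -> 'b'  (+1)
  6. substitute 'e' -> 'u'  (+1)
  7. substitute 'r' -> 't'  (+1)
Total edit operations: 6
Edit distance = 6


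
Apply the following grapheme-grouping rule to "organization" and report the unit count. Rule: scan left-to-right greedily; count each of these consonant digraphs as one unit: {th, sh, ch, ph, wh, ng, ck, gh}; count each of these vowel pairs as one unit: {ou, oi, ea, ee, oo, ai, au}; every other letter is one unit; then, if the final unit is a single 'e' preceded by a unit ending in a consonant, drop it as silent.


Word: "organization" (12 letters)
Left-to-right scan:
  1. 'o' (letter)
  2. 'r' (letter)
  3. 'g' (letter)
  4. 'a' (letter)
  5. 'n' (letter)
  6. 'i' (letter)
  7. 'z' (letter)
  8. 'a' (letter)
  9. 't' (letter)
  10. 'i' (letter)
  11. 'o' (letter)
  12. 'n' (letter)
Units from scan: 12
Sound units = 12 units


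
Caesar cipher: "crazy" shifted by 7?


Word: "crazy"
Shift: 7
Each letter → (letter + shift) mod 26:
  'c' (2) + 7 = 9 → 'j'
  'r' (17) + 7 = 24 → 'y'
  'a' (0) + 7 = 7 → 'h'
  'z' (25) + 7 = 6 → 'g'
  'y' (24) + 7 = 5 → 'f'
Result = "jyhgf"


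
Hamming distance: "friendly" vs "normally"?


Comparing character by character (same length = 8):
  Pos 0: 'f' vs 'n' !=
  Pos 1: 'r' vs 'o' !=
  Pos 2: 'i' vs 'r' !=
  Pos 3: 'e' vs 'm' !=
  Pos 4: 'n' vs 'a' !=
  Pos 5: 'd' vs 'l' !=
  Pos 6: 'l' vs 'l' =
  Pos 7: 'y' vs 'y' =
Hamming distance = 6


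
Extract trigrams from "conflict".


Word: "conflict" (length 8)
Number of trigrams = 8 - 3 + 1 = 6
  Position 0: "con"
  Position 1: "onf"
  Position 2: "nfl"
  Position 3: "fli"
  Position 4: "lic"
  Position 5: "ict"
Trigrams = "con", "onf", "nfl", "fli", "lic", "ict"


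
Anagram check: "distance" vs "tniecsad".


Word 1: "distance" → sorted: acdeinst
Word 2: "tniecsad" → sorted: acdeinst
Same letters? acdeinst == acdeinst
Anagram = Yes


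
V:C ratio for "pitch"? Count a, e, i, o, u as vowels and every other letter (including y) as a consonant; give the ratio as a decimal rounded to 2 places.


Word: "pitch"
Vowels (a,e,i,o,u): 1
Consonants: 4
Ratio = 1/4
= 0.25


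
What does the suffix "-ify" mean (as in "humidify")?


Suffix: -ify
Example: humidify (humid + -ify)
Meaning = to make


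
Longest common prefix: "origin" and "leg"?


Word 1: "origin"
Word 2: "leg"
Comparing from start:
  Pos 0: 'o' != 'l' (stop)
LCP = "" (length 0)


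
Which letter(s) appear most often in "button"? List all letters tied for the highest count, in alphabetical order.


Word: "button"
Letter counts:
  'b': 1
  'n': 1
  'o': 1
  't': 2
  'u': 1
Maximum count = 2
Most frequent = 't' (2 times each)


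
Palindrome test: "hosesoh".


Word: "hosesoh"
Reversed: "hosesoh"
Forward == Backward? hosesoh == hosesoh
Palindrome = Yes


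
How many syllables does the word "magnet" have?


Word: "magnet"
Syllable breakdown: mag-net
Counting: 2 parts
= 2 syllables


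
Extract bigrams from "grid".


Word: "grid" (length 4)
Number of bigrams = 4 - 2 + 1 = 3
  Position 0: "gr"
  Position 1: "ri"
  Position 2: "id"
Bigrams = "gr", "ri", "id"


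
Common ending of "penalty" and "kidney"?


Word 1: "penalty"
Word 2: "kidney"
Comparing from end:
  Pos -1: 'y' == 'y'
  Pos -2: 't' != 'e' (stop)
LCS = "y" (length 1)


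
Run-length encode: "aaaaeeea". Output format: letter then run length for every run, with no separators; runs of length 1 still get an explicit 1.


String: "aaaaeeea"
Scanning for consecutive runs:
  'a' x 4
  'e' x 3
  'a' x 1
RLE = "a4e3a1"


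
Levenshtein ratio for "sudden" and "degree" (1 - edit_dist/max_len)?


Word 1: "sudden" (length 6)
Word 2: "degree" (length 6)
One optimal edit sequence:
  1. substitute 's' -> 'd'  (+1)
  2. substitute 'u' -> 'e'  (+1)
  3. substitute 'd' -> 'g'  (+1)
  4. substitute 'd' -> 'r'  (+1)
  5. keep 'e'
  6. substitute 'n' -> 'e'  (+1)
Edit distance = 5
Max length = max(6, 6) = 6
Similarity = 1 - 5/6
= 0.1667
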